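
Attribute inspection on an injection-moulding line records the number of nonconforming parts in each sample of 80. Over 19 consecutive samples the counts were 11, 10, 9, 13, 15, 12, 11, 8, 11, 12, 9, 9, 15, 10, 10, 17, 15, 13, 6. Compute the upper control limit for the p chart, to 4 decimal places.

0.2592

p̄ = Σdᵢ / (k·n) = 216 / (19 × 80) = 0.14211
UCL = p̄ + 3·√(p̄(1−p̄)/n) = 0.14211 + 3 × √(0.14211×0.85789/80) = 0.14211 + 3 × 0.03904 = 0.25922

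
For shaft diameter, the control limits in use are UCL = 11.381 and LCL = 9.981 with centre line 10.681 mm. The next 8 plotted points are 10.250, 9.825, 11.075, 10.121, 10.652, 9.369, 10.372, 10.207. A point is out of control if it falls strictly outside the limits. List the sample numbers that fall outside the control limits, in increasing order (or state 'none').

Compare each point to [9.981, 11.381]: sample 2 = 9.825 < LCL; sample 6 = 9.369 < LCL.

2, 6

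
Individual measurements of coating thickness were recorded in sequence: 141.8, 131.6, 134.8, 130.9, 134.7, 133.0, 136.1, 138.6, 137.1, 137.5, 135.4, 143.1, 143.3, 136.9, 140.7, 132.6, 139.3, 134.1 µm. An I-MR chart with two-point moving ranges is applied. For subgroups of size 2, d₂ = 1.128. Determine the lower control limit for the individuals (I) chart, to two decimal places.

125.72

X̄ = (141.8 + 131.6 + 134.8 + 130.9 + 134.7 + 133.0 + 136.1 + 138.6 + 137.1 + 137.5 + 135.4 + 143.1 + 143.3 + 136.9 + 140.7 + 132.6 + 139.3 + 134.1) / 18 = 136.7500
Moving ranges: 10.2, 3.2, 3.9, 3.8, 1.7, 3.1, 2.5, 1.5, 0.4, 2.1, 7.7, 0.2, 6.4, 3.8, 8.1, 6.7, 5.2; M̄R̄ = 70.5000 / 17 = 4.1471
LCL = X̄ − 3·M̄R̄/d₂ = 136.7500 − 3 × 4.1471 / 1.128 = 125.7206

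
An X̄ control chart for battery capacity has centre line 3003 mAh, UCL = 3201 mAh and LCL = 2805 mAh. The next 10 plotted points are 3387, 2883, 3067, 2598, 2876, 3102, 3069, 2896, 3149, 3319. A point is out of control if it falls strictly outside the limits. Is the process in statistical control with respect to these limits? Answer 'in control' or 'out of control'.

Compare each point to [2805, 3201]: sample 1 = 3387 > UCL; sample 4 = 2598 < LCL; sample 10 = 3319 > UCL.

out of control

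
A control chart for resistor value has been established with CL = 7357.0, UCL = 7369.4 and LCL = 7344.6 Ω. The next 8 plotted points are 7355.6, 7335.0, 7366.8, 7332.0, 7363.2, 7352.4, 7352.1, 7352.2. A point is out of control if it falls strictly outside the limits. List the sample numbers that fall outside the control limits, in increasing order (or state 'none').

Compare each point to [7344.6, 7369.4]: sample 2 = 7335.0 < LCL; sample 4 = 7332.0 < LCL.

2, 4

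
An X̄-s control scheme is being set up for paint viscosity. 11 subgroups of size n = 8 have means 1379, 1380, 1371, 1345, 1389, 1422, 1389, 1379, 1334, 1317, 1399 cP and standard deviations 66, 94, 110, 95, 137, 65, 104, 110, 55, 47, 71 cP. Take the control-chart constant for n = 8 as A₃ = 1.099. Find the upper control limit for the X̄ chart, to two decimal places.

X̄̄ = (1379 + 1380 + 1371 + 1345 + 1389 + 1422 + 1389 + 1379 + 1334 + 1317 + 1399) / 11 = 1373.0909
s̄ = (66 + 94 + 110 + 95 + 137 + 65 + 104 + 110 + 55 + 47 + 71) / 11 = 86.7273
UCL = X̄̄ + A₃·s̄ = 1373.0909 + 1.099 × 86.7273 = 1468.4042

1468.40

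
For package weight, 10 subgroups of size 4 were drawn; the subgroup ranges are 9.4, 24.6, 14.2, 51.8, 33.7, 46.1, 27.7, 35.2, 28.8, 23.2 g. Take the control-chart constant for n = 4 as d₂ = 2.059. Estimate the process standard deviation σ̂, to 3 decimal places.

14.313

R̄ = (9.4 + 24.6 + 14.2 + 51.8 + 33.7 + 46.1 + 27.7 + 35.2 + 28.8 + 23.2) / 10 = 29.4700
σ̂ = R̄ / d₂ = 29.4700 / 2.059 = 14.3128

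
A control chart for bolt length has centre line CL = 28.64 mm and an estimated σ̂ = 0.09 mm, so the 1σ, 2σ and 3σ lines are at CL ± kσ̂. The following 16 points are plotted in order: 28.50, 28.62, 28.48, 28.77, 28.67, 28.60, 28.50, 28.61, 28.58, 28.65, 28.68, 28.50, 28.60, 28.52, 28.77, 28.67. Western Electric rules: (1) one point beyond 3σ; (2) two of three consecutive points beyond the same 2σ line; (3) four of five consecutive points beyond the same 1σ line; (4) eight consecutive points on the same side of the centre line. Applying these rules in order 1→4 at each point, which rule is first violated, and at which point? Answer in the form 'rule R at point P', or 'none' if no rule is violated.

none

Zone of each point (C = within 1σ̂, B = 1σ̂–2σ̂, A = 2σ̂–3σ̂, * = beyond 3σ̂; sign = side of CL): 1:-B, 2:-C, 3:-B, 4:+B, 5:+C, 6:-C, 7:-B, 8:-C, 9:-C, 10:+C, 11:+C, 12:-B, 13:-C, 14:-B, 15:+B, 16:+C
No rule fires across all 16 points.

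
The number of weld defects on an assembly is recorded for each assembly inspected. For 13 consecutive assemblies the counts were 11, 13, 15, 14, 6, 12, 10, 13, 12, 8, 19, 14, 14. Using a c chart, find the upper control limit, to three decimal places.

22.942

c̄ = (11 + 13 + 15 + 14 + 6 + 12 + 10 + 13 + 12 + 8 + 19 + 14 + 14) / 13 = 161 / 13 = 12.3846
UCL = c̄ + 3√c̄ = 12.3846 + 3 × √12.3846 = 12.3846 + 3 × 3.5192 = 22.9422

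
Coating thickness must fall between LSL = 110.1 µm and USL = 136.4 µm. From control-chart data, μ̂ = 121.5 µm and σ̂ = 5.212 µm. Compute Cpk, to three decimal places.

Cpu = (USL − μ̂) / (3σ̂) = (136.4 − 121.5) / (3 × 5.212) = 0.9529; Cpl = (μ̂ − LSL) / (3σ̂) = (121.5 − 110.1) / (3 × 5.212) = 0.7291; Cpk = min(Cpu, Cpl) = 0.7291

0.729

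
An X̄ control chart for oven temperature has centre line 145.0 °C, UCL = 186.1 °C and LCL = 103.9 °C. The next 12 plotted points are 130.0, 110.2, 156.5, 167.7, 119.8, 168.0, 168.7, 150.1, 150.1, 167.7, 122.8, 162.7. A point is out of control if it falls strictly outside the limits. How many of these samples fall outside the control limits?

All 12 points lie within [103.9, 186.1].

0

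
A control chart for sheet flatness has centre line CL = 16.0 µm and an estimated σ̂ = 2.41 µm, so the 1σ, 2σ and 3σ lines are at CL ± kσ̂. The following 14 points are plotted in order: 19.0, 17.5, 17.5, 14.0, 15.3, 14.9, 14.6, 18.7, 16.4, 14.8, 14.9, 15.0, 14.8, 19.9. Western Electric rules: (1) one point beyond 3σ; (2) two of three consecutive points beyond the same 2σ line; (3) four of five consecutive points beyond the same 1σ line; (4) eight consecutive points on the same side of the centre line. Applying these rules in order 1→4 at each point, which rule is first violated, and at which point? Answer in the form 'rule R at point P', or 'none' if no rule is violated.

none

Zone of each point (C = within 1σ̂, B = 1σ̂–2σ̂, A = 2σ̂–3σ̂, * = beyond 3σ̂; sign = side of CL): 1:+B, 2:+C, 3:+C, 4:-C, 5:-C, 6:-C, 7:-C, 8:+B, 9:+C, 10:-C, 11:-C, 12:-C, 13:-C, 14:+B
No rule fires across all 14 points.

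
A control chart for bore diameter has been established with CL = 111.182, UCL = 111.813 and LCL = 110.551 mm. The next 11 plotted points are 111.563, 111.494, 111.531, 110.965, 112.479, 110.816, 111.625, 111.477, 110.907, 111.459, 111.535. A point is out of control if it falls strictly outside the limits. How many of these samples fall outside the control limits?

Compare each point to [110.551, 111.813]: sample 5 = 112.479 > UCL.

1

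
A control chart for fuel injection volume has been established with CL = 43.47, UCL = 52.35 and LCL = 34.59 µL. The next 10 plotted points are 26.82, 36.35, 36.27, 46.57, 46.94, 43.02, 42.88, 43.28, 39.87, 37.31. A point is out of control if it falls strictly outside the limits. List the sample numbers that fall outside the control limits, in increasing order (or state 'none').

Compare each point to [34.59, 52.35]: sample 1 = 26.82 < LCL.

1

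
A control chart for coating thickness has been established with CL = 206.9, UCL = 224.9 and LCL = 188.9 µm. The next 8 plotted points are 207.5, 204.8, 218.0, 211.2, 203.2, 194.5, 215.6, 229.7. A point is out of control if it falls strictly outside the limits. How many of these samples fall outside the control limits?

Compare each point to [188.9, 224.9]: sample 8 = 229.7 > UCL.

1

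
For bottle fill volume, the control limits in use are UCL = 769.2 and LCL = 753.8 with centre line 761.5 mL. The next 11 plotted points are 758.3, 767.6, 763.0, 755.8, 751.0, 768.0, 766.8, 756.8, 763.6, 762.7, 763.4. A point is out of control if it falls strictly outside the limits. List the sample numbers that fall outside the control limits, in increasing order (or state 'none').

Compare each point to [753.8, 769.2]: sample 5 = 751.0 < LCL.

5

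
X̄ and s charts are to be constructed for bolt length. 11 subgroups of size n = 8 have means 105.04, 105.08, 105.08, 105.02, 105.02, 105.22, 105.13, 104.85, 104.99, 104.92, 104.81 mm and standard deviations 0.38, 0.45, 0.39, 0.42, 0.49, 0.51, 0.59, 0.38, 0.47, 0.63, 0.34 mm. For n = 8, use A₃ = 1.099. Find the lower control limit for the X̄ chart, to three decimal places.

X̄̄ = (105.04 + 105.08 + 105.08 + 105.02 + 105.02 + 105.22 + 105.13 + 104.85 + 104.99 + 104.92 + 104.81) / 11 = 105.0145
s̄ = (0.38 + 0.45 + 0.39 + 0.42 + 0.49 + 0.51 + 0.59 + 0.38 + 0.47 + 0.63 + 0.34) / 11 = 0.4591
LCL = X̄̄ − A₃·s̄ = 105.0145 − 1.099 × 0.4591 = 104.5100

104.510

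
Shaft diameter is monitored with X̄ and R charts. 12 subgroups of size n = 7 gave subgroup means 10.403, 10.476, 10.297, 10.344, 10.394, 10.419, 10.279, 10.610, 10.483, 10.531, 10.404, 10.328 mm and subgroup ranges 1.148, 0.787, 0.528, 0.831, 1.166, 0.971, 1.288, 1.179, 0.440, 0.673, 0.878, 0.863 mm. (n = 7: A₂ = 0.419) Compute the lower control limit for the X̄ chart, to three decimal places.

X̄̄ = (10.403 + 10.476 + 10.297 + 10.344 + 10.394 + 10.419 + 10.279 + 10.610 + 10.483 + 10.531 + 10.404 + 10.328) / 12 = 124.9680 / 12 = 10.4140
R̄ = (1.148 + 0.787 + 0.528 + 0.831 + 1.166 + 0.971 + 1.288 + 1.179 + 0.440 + 0.673 + 0.878 + 0.863) / 12 = 10.7520 / 12 = 0.8960
LCL = X̄̄ − A₂·R̄ = 10.4140 − 0.419 × 0.8960 = 10.0386

10.039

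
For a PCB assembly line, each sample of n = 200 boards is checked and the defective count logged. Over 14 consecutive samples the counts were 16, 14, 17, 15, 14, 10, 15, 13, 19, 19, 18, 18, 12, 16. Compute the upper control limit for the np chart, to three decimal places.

p̄ = Σdᵢ / (k·n) = 216 / (14 × 200) = 0.07714
UCL = np̄ + 3·√(np̄(1−p̄)) = 15.4286 + 3 × √(15.4286×0.92286) = 15.4286 + 3 × 3.7734 = 26.7487

26.749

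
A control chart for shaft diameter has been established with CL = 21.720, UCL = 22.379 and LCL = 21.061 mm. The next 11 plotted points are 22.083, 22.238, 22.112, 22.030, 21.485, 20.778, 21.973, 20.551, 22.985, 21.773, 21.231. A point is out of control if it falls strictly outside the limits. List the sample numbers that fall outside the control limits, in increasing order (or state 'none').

Compare each point to [21.061, 22.379]: sample 6 = 20.778 < LCL; sample 8 = 20.551 < LCL; sample 9 = 22.985 > UCL.

6, 8, 9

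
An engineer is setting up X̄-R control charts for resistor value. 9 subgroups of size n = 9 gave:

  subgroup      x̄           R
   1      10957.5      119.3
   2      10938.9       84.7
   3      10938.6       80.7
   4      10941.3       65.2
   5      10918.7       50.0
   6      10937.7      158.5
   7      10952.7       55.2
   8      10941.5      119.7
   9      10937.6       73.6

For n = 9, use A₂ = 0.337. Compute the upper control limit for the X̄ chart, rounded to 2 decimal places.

10970.71

X̄̄ = (10957.5 + 10938.9 + 10938.6 + 10941.3 + 10918.7 + 10937.7 + 10952.7 + 10941.5 + 10937.6) / 9 = 98464.5000 / 9 = 10940.5000
R̄ = (119.3 + 84.7 + 80.7 + 65.2 + 50.0 + 158.5 + 55.2 + 119.7 + 73.6) / 9 = 806.9000 / 9 = 89.6556
UCL = X̄̄ + A₂·R̄ = 10940.5000 + 0.337 × 89.6556 = 10970.7139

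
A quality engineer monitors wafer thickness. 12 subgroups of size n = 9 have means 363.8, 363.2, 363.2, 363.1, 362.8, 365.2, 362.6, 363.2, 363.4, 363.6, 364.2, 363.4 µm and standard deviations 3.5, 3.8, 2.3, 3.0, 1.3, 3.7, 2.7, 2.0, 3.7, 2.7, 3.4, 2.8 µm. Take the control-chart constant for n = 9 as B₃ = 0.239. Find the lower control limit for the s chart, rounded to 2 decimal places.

0.70

s̄ = (3.5 + 3.8 + 2.3 + 3.0 + 1.3 + 3.7 + 2.7 + 2.0 + 3.7 + 2.7 + 3.4 + 2.8) / 12 = 2.9083
LCL_s = B₃·s̄ = 0.239 × 2.9083 = 0.6951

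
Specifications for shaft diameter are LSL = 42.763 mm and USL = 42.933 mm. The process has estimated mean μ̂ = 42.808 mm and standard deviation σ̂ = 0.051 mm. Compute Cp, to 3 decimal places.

0.556

Cp = (USL − LSL) / (6σ̂) = (42.933 − 42.763) / (6 × 0.051) = 0.1700 / 0.3060 = 0.5556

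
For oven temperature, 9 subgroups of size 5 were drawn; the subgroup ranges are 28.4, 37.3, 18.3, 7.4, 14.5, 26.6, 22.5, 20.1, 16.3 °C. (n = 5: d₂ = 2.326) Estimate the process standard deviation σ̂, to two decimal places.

R̄ = (28.4 + 37.3 + 18.3 + 7.4 + 14.5 + 26.6 + 22.5 + 20.1 + 16.3) / 9 = 21.2667
σ̂ = R̄ / d₂ = 21.2667 / 2.326 = 9.1430

9.14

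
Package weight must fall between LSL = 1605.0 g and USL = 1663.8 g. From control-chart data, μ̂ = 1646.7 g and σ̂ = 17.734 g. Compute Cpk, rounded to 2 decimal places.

Cpu = (USL − μ̂) / (3σ̂) = (1663.8 − 1646.7) / (3 × 17.734) = 0.3214; Cpl = (μ̂ − LSL) / (3σ̂) = (1646.7 − 1605.0) / (3 × 17.734) = 0.7838; Cpk = min(Cpu, Cpl) = 0.3214

0.32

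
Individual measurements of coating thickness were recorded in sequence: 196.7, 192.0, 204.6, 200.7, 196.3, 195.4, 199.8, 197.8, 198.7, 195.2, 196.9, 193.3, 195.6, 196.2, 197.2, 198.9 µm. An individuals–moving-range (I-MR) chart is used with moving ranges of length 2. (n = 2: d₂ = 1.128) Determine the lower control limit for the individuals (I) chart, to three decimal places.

X̄ = (196.7 + 192.0 + 204.6 + 200.7 + 196.3 + 195.4 + 199.8 + 197.8 + 198.7 + 195.2 + 196.9 + 193.3 + 195.6 + 196.2 + 197.2 + 198.9) / 16 = 197.2063
Moving ranges: 4.7, 12.6, 3.9, 4.4, 0.9, 4.4, 2.0, 0.9, 3.5, 1.7, 3.6, 2.3, 0.6, 1.0, 1.7; M̄R̄ = 48.2000 / 15 = 3.2133
LCL = X̄ − 3·M̄R̄/d₂ = 197.2063 − 3 × 3.2133 / 1.128 = 188.6602

188.660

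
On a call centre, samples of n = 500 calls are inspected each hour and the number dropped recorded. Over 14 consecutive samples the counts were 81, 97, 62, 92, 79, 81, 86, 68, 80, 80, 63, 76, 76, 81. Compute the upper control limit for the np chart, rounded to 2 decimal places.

p̄ = Σdᵢ / (k·n) = 1102 / (14 × 500) = 0.15743
UCL = np̄ + 3·√(np̄(1−p̄)) = 78.7143 + 3 × √(78.7143×0.84257) = 78.7143 + 3 × 8.1439 = 103.1459

103.15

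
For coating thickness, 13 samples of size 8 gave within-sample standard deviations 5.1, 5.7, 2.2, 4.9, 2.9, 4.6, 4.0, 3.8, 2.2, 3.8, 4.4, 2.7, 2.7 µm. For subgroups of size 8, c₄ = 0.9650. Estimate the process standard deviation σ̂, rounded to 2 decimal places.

3.91

s̄ = (5.1 + 5.7 + 2.2 + 4.9 + 2.9 + 4.6 + 4.0 + 3.8 + 2.2 + 3.8 + 4.4 + 2.7 + 2.7) / 13 = 3.7692
σ̂ = s̄ / c₄ = 3.7692 / 0.9650 = 3.9059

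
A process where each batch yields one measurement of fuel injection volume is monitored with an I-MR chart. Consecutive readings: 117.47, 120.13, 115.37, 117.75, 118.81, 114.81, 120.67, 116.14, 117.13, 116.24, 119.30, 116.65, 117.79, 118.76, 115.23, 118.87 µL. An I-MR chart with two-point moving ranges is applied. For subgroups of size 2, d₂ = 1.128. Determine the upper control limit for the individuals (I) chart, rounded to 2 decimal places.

125.04

X̄ = (117.47 + 120.13 + 115.37 + 117.75 + 118.81 + 114.81 + 120.67 + 116.14 + 117.13 + 116.24 + 119.30 + 116.65 + 117.79 + 118.76 + 115.23 + 118.87) / 16 = 117.5700
Moving ranges: 2.66, 4.76, 2.38, 1.06, 4.00, 5.86, 4.53, 0.99, 0.89, 3.06, 2.65, 1.14, 0.97, 3.53, 3.64; M̄R̄ = 42.1200 / 15 = 2.8080
UCL = X̄ + 3·M̄R̄/d₂ = 117.5700 + 3 × 2.8080 / 1.128 = 125.0381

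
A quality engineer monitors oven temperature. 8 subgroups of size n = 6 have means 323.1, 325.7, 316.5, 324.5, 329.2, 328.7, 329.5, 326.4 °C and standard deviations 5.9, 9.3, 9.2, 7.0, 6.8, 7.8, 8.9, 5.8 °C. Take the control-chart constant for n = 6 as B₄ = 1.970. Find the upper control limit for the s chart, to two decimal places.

14.95

s̄ = (5.9 + 9.3 + 9.2 + 7.0 + 6.8 + 7.8 + 8.9 + 5.8) / 8 = 7.5875
UCL_s = B₄·s̄ = 1.970 × 7.5875 = 14.9474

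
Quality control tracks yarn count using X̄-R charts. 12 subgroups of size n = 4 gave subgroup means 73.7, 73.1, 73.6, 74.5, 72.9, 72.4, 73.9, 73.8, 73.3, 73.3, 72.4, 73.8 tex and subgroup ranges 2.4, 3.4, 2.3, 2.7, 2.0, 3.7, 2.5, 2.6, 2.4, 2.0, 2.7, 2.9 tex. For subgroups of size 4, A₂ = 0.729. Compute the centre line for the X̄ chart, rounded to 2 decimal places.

X̄̄ = (73.7 + 73.1 + 73.6 + 74.5 + 72.9 + 72.4 + 73.9 + 73.8 + 73.3 + 73.3 + 72.4 + 73.8) / 12 = 880.7000 / 12 = 73.3917
CL = X̄̄ = 73.3917

73.39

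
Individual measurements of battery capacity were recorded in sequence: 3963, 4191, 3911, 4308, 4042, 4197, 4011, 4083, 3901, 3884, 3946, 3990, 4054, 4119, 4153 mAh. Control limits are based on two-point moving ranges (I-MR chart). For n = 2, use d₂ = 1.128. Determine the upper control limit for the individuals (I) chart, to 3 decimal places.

X̄ = (3963 + 4191 + 3911 + 4308 + 4042 + 4197 + 4011 + 4083 + 3901 + 3884 + 3946 + 3990 + 4054 + 4119 + 4153) / 15 = 4050.2000
Moving ranges: 228, 280, 397, 266, 155, 186, 72, 182, 17, 62, 44, 64, 65, 34; M̄R̄ = 2052.0000 / 14 = 146.5714
UCL = X̄ + 3·M̄R̄/d₂ = 4050.2000 + 3 × 146.5714 / 1.128 = 4440.0176

4440.018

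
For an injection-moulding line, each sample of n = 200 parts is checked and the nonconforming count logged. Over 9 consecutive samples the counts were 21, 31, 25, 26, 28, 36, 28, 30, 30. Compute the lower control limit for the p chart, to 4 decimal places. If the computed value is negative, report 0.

p̄ = Σdᵢ / (k·n) = 255 / (9 × 200) = 0.14167
LCL = p̄ − 3·√(p̄(1−p̄)/n) = 0.14167 − 3 × 0.02466 = 0.06769

0.0677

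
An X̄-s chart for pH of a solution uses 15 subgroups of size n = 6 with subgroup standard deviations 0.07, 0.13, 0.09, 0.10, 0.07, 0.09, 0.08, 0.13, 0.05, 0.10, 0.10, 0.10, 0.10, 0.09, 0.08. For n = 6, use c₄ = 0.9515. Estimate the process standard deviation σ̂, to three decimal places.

s̄ = (0.07 + 0.13 + 0.09 + 0.10 + 0.07 + 0.09 + 0.08 + 0.13 + 0.05 + 0.10 + 0.10 + 0.10 + 0.10 + 0.09 + 0.08) / 15 = 0.0920
σ̂ = s̄ / c₄ = 0.0920 / 0.9515 = 0.0967

0.097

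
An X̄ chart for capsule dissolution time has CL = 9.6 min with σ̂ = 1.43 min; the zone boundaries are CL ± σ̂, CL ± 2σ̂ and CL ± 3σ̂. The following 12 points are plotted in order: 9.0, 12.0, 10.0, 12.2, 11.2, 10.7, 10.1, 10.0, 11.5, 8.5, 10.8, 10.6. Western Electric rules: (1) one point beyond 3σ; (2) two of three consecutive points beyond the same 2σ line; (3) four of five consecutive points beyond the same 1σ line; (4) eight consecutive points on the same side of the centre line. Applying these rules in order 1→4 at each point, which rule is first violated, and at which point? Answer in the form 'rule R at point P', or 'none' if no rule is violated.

Zone of each point (C = within 1σ̂, B = 1σ̂–2σ̂, A = 2σ̂–3σ̂, * = beyond 3σ̂; sign = side of CL): 1:-C, 2:+B, 3:+C, 4:+B, 5:+B, 6:+C, 7:+C, 8:+C, 9:+B, 10:-C, 11:+C, 12:+C
Rule 4 (eight consecutive points on the same side of the centre line) is satisfied at point 9.

rule 4 at point 9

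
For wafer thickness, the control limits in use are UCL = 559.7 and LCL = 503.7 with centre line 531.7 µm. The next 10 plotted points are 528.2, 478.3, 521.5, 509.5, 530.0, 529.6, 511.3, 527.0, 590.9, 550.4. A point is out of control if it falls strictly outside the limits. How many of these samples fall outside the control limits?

Compare each point to [503.7, 559.7]: sample 2 = 478.3 < LCL; sample 9 = 590.9 > UCL.

2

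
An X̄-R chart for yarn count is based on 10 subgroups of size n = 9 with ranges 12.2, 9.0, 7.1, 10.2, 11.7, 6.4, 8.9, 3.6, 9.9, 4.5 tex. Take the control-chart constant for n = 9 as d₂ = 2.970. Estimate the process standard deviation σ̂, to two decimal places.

R̄ = (12.2 + 9.0 + 7.1 + 10.2 + 11.7 + 6.4 + 8.9 + 3.6 + 9.9 + 4.5) / 10 = 8.3500
σ̂ = R̄ / d₂ = 8.3500 / 2.970 = 2.8114

2.81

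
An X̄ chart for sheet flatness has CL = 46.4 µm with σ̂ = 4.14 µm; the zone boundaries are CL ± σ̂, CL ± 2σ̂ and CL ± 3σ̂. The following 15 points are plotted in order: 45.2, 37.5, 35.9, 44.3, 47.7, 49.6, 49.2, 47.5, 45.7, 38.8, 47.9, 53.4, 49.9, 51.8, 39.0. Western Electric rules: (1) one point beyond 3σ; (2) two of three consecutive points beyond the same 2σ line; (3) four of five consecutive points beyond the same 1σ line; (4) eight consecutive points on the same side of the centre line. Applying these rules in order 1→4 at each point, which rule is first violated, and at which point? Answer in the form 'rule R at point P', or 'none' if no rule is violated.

Zone of each point (C = within 1σ̂, B = 1σ̂–2σ̂, A = 2σ̂–3σ̂, * = beyond 3σ̂; sign = side of CL): 1:-C, 2:-A, 3:-A, 4:-C, 5:+C, 6:+C, 7:+C, 8:+C, 9:-C, 10:-B, 11:+C, 12:+B, 13:+C, 14:+B, 15:-B
Rule 2 (two of three consecutive points beyond the same 2σ limit) is satisfied at point 3.

rule 2 at point 3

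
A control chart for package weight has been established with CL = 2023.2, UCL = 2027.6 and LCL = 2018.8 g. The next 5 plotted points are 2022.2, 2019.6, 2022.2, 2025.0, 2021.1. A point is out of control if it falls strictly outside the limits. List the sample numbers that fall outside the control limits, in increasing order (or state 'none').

none

All 5 points lie within [2018.8, 2027.6].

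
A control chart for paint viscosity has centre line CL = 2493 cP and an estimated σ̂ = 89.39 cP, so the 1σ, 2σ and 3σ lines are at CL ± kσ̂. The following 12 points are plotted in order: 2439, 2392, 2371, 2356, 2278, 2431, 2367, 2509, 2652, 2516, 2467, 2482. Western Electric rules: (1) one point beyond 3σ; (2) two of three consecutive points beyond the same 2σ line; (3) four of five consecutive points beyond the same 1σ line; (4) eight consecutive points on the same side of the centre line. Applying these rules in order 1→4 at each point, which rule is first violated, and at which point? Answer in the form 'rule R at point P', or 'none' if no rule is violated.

Zone of each point (C = within 1σ̂, B = 1σ̂–2σ̂, A = 2σ̂–3σ̂, * = beyond 3σ̂; sign = side of CL): 1:-C, 2:-B, 3:-B, 4:-B, 5:-A, 6:-C, 7:-B, 8:+C, 9:+B, 10:+C, 11:-C, 12:-C
Rule 3 (four of five consecutive points beyond the same 1σ limit) is satisfied at point 5.

rule 3 at point 5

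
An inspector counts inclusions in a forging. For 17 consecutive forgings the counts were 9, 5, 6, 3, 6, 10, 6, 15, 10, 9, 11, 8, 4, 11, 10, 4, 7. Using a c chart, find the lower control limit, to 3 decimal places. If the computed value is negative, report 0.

c̄ = (9 + 5 + 6 + 3 + 6 + 10 + 6 + 15 + 10 + 9 + 11 + 8 + 4 + 11 + 10 + 4 + 7) / 17 = 134 / 17 = 7.8824
LCL = c̄ − 3√c̄ = 7.8824 − 3 × 2.8076 = -0.5403 → 0 (cannot be negative)

0.000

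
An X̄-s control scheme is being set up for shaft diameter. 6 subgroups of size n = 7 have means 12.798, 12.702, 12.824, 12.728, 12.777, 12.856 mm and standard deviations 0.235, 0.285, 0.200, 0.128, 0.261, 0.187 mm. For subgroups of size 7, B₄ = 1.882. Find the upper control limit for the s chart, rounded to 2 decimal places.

0.41

s̄ = (0.235 + 0.285 + 0.200 + 0.128 + 0.261 + 0.187) / 6 = 0.2160
UCL_s = B₄·s̄ = 1.882 × 0.2160 = 0.4065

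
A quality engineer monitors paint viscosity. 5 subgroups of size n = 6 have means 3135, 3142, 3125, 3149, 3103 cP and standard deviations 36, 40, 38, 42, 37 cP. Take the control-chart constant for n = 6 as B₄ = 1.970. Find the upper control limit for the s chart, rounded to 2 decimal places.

76.04

s̄ = (36 + 40 + 38 + 42 + 37) / 5 = 38.6000
UCL_s = B₄·s̄ = 1.970 × 38.6000 = 76.0420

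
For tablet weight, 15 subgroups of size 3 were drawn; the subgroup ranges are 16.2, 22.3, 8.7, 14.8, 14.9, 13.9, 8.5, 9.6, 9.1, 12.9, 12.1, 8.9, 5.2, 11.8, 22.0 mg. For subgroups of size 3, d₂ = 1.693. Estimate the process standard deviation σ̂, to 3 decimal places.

R̄ = (16.2 + 22.3 + 8.7 + 14.8 + 14.9 + 13.9 + 8.5 + 9.6 + 9.1 + 12.9 + 12.1 + 8.9 + 5.2 + 11.8 + 22.0) / 15 = 12.7267
σ̂ = R̄ / d₂ = 12.7267 / 1.693 = 7.5172

7.517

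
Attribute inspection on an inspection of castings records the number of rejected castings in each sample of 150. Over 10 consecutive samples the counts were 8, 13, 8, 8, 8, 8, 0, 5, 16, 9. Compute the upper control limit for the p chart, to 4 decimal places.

p̄ = Σdᵢ / (k·n) = 83 / (10 × 150) = 0.05533
UCL = p̄ + 3·√(p̄(1−p̄)/n) = 0.05533 + 3 × √(0.05533×0.94467/150) = 0.05533 + 3 × 0.01867 = 0.11134

0.1113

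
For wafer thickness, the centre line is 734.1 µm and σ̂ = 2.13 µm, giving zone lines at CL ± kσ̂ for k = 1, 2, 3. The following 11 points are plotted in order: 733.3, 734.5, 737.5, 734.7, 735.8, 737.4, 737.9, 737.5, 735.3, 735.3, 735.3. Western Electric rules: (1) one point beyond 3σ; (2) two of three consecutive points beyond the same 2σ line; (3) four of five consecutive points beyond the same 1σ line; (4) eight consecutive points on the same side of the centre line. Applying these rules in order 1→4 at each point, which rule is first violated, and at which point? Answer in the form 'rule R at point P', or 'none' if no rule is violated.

rule 4 at point 9

Zone of each point (C = within 1σ̂, B = 1σ̂–2σ̂, A = 2σ̂–3σ̂, * = beyond 3σ̂; sign = side of CL): 1:-C, 2:+C, 3:+B, 4:+C, 5:+C, 6:+B, 7:+B, 8:+B, 9:+C, 10:+C, 11:+C
Rule 4 (eight consecutive points on the same side of the centre line) is satisfied at point 9.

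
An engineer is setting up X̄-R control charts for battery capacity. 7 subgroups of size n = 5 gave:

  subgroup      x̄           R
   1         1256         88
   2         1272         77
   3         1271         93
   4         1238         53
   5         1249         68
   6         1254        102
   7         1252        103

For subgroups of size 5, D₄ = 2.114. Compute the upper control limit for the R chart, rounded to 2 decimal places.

R̄ = (88 + 77 + 93 + 53 + 68 + 102 + 103) / 7 = 584.0000 / 7 = 83.4286
UCL_R = D₄·R̄ = 2.114 × 83.4286 = 176.3680

176.37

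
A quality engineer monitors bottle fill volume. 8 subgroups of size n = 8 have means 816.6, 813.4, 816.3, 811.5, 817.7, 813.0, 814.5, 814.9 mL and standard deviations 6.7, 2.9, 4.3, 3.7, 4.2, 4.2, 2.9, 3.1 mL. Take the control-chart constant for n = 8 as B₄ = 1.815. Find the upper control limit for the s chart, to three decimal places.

7.260

s̄ = (6.7 + 2.9 + 4.3 + 3.7 + 4.2 + 4.2 + 2.9 + 3.1) / 8 = 4.0000
UCL_s = B₄·s̄ = 1.815 × 4.0000 = 7.2600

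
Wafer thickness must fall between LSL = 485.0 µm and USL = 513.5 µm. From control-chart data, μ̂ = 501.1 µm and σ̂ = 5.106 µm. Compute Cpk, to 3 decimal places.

0.810

Cpu = (USL − μ̂) / (3σ̂) = (513.5 − 501.1) / (3 × 5.106) = 0.8095; Cpl = (μ̂ − LSL) / (3σ̂) = (501.1 − 485.0) / (3 × 5.106) = 1.0511; Cpk = min(Cpu, Cpl) = 0.8095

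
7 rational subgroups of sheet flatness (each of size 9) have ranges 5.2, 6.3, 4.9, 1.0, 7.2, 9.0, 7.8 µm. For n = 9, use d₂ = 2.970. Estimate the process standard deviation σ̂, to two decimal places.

1.99

R̄ = (5.2 + 6.3 + 4.9 + 1.0 + 7.2 + 9.0 + 7.8) / 7 = 5.9143
σ̂ = R̄ / d₂ = 5.9143 / 2.970 = 1.9913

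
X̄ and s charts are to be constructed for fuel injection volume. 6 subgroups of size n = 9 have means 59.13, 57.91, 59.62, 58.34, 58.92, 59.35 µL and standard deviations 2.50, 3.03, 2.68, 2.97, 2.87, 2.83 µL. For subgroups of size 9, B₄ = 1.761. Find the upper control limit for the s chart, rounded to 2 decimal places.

4.95

s̄ = (2.50 + 3.03 + 2.68 + 2.97 + 2.87 + 2.83) / 6 = 2.8133
UCL_s = B₄·s̄ = 1.761 × 2.8133 = 4.9543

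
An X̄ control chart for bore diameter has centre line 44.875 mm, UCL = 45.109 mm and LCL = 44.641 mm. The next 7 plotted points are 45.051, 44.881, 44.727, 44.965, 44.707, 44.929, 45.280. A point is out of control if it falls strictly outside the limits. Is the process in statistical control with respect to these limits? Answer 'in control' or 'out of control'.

Compare each point to [44.641, 45.109]: sample 7 = 45.280 > UCL.

out of control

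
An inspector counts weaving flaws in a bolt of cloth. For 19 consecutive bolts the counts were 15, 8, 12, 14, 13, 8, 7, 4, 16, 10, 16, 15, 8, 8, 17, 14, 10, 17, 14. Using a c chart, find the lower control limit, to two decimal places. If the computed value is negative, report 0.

1.55

c̄ = (15 + 8 + 12 + 14 + 13 + 8 + 7 + 4 + 16 + 10 + 16 + 15 + 8 + 8 + 17 + 14 + 10 + 17 + 14) / 19 = 226 / 19 = 11.8947
LCL = c̄ − 3√c̄ = 11.8947 − 3 × 3.4489 = 1.5481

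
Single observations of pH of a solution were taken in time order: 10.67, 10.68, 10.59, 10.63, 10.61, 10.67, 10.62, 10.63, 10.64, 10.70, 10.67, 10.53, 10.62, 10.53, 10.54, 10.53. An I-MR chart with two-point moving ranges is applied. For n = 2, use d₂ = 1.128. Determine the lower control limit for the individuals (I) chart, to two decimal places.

X̄ = (10.67 + 10.68 + 10.59 + 10.63 + 10.61 + 10.67 + 10.62 + 10.63 + 10.64 + 10.70 + 10.67 + 10.53 + 10.62 + 10.53 + 10.54 + 10.53) / 16 = 10.6162
Moving ranges: 0.01, 0.09, 0.04, 0.02, 0.06, 0.05, 0.01, 0.01, 0.06, 0.03, 0.14, 0.09, 0.09, 0.01, 0.01; M̄R̄ = 0.7200 / 15 = 0.0480
LCL = X̄ − 3·M̄R̄/d₂ = 10.6162 − 3 × 0.0480 / 1.128 = 10.4886

10.49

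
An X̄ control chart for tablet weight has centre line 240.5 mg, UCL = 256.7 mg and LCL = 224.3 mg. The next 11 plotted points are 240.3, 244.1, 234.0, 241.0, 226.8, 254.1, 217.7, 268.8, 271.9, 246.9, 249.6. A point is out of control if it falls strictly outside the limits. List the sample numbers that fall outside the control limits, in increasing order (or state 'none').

Compare each point to [224.3, 256.7]: sample 7 = 217.7 < LCL; sample 8 = 268.8 > UCL; sample 9 = 271.9 > UCL.

7, 8, 9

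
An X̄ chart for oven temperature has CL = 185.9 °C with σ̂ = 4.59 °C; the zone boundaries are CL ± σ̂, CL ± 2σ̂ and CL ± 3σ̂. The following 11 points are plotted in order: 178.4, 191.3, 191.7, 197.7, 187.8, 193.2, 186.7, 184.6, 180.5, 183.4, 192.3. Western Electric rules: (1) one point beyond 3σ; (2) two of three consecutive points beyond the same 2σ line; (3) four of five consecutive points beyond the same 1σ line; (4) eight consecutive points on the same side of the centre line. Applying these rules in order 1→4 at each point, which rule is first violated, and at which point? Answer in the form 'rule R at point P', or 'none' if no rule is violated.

Zone of each point (C = within 1σ̂, B = 1σ̂–2σ̂, A = 2σ̂–3σ̂, * = beyond 3σ̂; sign = side of CL): 1:-B, 2:+B, 3:+B, 4:+A, 5:+C, 6:+B, 7:+C, 8:-C, 9:-B, 10:-C, 11:+B
Rule 3 (four of five consecutive points beyond the same 1σ limit) is satisfied at point 6.

rule 3 at point 6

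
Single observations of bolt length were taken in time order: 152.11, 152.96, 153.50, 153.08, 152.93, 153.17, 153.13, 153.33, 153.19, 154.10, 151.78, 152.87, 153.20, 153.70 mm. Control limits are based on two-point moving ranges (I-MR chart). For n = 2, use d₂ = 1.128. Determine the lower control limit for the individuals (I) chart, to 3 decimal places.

151.494

X̄ = (152.11 + 152.96 + 153.50 + 153.08 + 152.93 + 153.17 + 153.13 + 153.33 + 153.19 + 154.10 + 151.78 + 152.87 + 153.20 + 153.70) / 14 = 153.0750
Moving ranges: 0.85, 0.54, 0.42, 0.15, 0.24, 0.04, 0.20, 0.14, 0.91, 2.32, 1.09, 0.33, 0.50; M̄R̄ = 7.7300 / 13 = 0.5946
LCL = X̄ − 3·M̄R̄/d₂ = 153.0750 − 3 × 0.5946 / 1.128 = 151.4936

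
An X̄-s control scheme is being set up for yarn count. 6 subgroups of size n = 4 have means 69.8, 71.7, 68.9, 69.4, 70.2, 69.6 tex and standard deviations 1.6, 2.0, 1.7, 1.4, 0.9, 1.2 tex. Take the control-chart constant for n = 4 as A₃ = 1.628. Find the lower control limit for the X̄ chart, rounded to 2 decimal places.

X̄̄ = (69.8 + 71.7 + 68.9 + 69.4 + 70.2 + 69.6) / 6 = 69.9333
s̄ = (1.6 + 2.0 + 1.7 + 1.4 + 0.9 + 1.2) / 6 = 1.4667
LCL = X̄̄ − A₃·s̄ = 69.9333 − 1.628 × 1.4667 = 67.5456

67.55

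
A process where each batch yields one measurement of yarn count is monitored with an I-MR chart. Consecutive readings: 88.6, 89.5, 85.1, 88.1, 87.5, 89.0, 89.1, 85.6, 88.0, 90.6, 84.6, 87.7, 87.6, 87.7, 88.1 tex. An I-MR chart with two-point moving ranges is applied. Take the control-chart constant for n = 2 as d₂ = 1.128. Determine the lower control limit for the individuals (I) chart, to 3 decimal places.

X̄ = (88.6 + 89.5 + 85.1 + 88.1 + 87.5 + 89.0 + 89.1 + 85.6 + 88.0 + 90.6 + 84.6 + 87.7 + 87.6 + 87.7 + 88.1) / 15 = 87.7867
Moving ranges: 0.9, 4.4, 3.0, 0.6, 1.5, 0.1, 3.5, 2.4, 2.6, 6.0, 3.1, 0.1, 0.1, 0.4; M̄R̄ = 28.7000 / 14 = 2.0500
LCL = X̄ − 3·M̄R̄/d₂ = 87.7867 − 3 × 2.0500 / 1.128 = 82.3345

82.335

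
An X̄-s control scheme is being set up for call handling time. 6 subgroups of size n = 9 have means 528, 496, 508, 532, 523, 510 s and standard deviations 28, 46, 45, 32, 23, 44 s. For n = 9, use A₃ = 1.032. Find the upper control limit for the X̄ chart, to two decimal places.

553.66

X̄̄ = (528 + 496 + 508 + 532 + 523 + 510) / 6 = 516.1667
s̄ = (28 + 46 + 45 + 32 + 23 + 44) / 6 = 36.3333
UCL = X̄̄ + A₃·s̄ = 516.1667 + 1.032 × 36.3333 = 553.6627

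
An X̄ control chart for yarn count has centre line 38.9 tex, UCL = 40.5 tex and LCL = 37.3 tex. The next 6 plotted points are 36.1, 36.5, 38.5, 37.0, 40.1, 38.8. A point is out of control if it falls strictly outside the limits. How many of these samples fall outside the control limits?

3

Compare each point to [37.3, 40.5]: sample 1 = 36.1 < LCL; sample 2 = 36.5 < LCL; sample 4 = 37.0 < LCL.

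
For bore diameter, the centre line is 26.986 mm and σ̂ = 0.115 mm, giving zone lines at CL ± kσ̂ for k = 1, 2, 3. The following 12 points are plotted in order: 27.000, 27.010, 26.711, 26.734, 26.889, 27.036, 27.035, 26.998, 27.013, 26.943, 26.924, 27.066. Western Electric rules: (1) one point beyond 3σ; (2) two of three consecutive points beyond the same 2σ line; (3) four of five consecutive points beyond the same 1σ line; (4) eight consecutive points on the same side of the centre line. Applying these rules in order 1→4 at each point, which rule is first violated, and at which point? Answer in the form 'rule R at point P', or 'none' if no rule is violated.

Zone of each point (C = within 1σ̂, B = 1σ̂–2σ̂, A = 2σ̂–3σ̂, * = beyond 3σ̂; sign = side of CL): 1:+C, 2:+C, 3:-A, 4:-A, 5:-C, 6:+C, 7:+C, 8:+C, 9:+C, 10:-C, 11:-C, 12:+C
Rule 2 (two of three consecutive points beyond the same 2σ limit) is satisfied at point 4.

rule 2 at point 4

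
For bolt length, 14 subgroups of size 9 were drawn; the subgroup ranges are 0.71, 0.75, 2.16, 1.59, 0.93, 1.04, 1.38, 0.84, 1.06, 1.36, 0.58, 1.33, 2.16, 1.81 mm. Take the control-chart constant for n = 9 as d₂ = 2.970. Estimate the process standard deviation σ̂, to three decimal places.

0.426

R̄ = (0.71 + 0.75 + 2.16 + 1.59 + 0.93 + 1.04 + 1.38 + 0.84 + 1.06 + 1.36 + 0.58 + 1.33 + 2.16 + 1.81) / 14 = 1.2643
σ̂ = R̄ / d₂ = 1.2643 / 2.970 = 0.4257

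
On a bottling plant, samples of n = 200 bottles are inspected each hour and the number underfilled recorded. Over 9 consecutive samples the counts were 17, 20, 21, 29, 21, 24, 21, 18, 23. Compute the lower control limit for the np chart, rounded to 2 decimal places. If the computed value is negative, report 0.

8.40

p̄ = Σdᵢ / (k·n) = 194 / (9 × 200) = 0.10778
LCL = np̄ − 3·√(np̄(1−p̄)) = 21.5556 − 3 × 4.3855 = 8.3991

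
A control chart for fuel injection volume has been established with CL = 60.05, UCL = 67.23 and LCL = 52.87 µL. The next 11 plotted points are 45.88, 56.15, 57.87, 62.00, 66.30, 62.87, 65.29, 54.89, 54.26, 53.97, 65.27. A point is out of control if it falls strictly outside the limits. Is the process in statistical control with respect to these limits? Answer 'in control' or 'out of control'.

Compare each point to [52.87, 67.23]: sample 1 = 45.88 < LCL.

out of control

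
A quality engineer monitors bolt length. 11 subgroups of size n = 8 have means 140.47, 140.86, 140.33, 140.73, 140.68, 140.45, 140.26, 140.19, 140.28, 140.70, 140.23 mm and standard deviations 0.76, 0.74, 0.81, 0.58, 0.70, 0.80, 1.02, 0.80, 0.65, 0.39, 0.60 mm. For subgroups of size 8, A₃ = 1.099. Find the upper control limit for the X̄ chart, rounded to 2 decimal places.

X̄̄ = (140.47 + 140.86 + 140.33 + 140.73 + 140.68 + 140.45 + 140.26 + 140.19 + 140.28 + 140.70 + 140.23) / 11 = 140.4709
s̄ = (0.76 + 0.74 + 0.81 + 0.58 + 0.70 + 0.80 + 1.02 + 0.80 + 0.65 + 0.39 + 0.60) / 11 = 0.7136
UCL = X̄̄ + A₃·s̄ = 140.4709 + 1.099 × 0.7136 = 141.2552

141.26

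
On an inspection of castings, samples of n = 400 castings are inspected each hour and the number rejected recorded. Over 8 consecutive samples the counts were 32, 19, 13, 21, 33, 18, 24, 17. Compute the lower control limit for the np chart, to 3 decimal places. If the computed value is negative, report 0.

8.410

p̄ = Σdᵢ / (k·n) = 177 / (8 × 400) = 0.05531
LCL = np̄ − 3·√(np̄(1−p̄)) = 22.1250 − 3 × 4.5718 = 8.4096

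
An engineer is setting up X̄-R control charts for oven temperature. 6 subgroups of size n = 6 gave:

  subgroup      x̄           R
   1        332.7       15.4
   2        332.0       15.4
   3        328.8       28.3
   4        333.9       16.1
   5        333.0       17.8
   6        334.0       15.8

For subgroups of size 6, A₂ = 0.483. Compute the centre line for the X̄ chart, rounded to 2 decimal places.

X̄̄ = (332.7 + 332.0 + 328.8 + 333.9 + 333.0 + 334.0) / 6 = 1994.4000 / 6 = 332.4000
CL = X̄̄ = 332.4000

332.40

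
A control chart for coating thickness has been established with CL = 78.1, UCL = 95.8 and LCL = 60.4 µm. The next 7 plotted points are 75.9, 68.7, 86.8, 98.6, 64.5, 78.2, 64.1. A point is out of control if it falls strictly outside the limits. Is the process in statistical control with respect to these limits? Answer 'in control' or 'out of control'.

Compare each point to [60.4, 95.8]: sample 4 = 98.6 > UCL.

out of control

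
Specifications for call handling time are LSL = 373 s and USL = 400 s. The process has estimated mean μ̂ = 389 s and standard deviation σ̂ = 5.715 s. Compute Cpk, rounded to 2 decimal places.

0.64

Cpu = (USL − μ̂) / (3σ̂) = (400 − 389) / (3 × 5.715) = 0.6416; Cpl = (μ̂ − LSL) / (3σ̂) = (389 − 373) / (3 × 5.715) = 0.9332; Cpk = min(Cpu, Cpl) = 0.6416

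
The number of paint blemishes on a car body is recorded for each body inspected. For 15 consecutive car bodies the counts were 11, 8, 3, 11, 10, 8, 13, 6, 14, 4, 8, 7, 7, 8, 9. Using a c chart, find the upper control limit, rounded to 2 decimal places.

c̄ = (11 + 8 + 3 + 11 + 10 + 8 + 13 + 6 + 14 + 4 + 8 + 7 + 7 + 8 + 9) / 15 = 127 / 15 = 8.4667
UCL = c̄ + 3√c̄ = 8.4667 + 3 × √8.4667 = 8.4667 + 3 × 2.9098 = 17.1959

17.20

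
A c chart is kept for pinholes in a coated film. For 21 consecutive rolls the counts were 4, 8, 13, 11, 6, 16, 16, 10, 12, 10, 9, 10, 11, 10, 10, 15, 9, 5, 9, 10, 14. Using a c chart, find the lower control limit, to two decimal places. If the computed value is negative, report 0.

0.72

c̄ = (4 + 8 + 13 + 11 + 6 + 16 + 16 + 10 + 12 + 10 + 9 + 10 + 11 + 10 + 10 + 15 + 9 + 5 + 9 + 10 + 14) / 21 = 218 / 21 = 10.3810
LCL = c̄ − 3√c̄ = 10.3810 − 3 × 3.2219 = 0.7151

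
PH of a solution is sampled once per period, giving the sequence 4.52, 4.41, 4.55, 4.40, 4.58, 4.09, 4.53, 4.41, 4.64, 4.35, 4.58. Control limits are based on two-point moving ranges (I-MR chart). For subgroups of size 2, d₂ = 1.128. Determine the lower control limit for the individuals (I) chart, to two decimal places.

X̄ = (4.52 + 4.41 + 4.55 + 4.40 + 4.58 + 4.09 + 4.53 + 4.41 + 4.64 + 4.35 + 4.58) / 11 = 4.4600
Moving ranges: 0.11, 0.14, 0.15, 0.18, 0.49, 0.44, 0.12, 0.23, 0.29, 0.23; M̄R̄ = 2.3800 / 10 = 0.2380
LCL = X̄ − 3·M̄R̄/d₂ = 4.4600 − 3 × 0.2380 / 1.128 = 3.8270

3.83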